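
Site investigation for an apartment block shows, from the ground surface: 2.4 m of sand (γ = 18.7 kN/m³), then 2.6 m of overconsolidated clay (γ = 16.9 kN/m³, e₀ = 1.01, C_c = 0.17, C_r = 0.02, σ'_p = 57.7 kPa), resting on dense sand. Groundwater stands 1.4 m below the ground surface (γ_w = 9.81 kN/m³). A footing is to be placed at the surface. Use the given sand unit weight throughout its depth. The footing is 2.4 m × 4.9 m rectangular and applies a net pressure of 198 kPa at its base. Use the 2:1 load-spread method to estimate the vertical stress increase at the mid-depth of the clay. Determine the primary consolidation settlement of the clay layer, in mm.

S_c ≈ 44 mm

Mid-depth of clay below the ground surface: z = 2.4 + 2.6/2 = 3.7 m.
Total vertical stress at mid-clay: σ_v = 18.7×2.4 + 16.9×1.3 = 66.85 kPa.
Pore pressure: u = 9.81×(3.7 − 1.4) = 22.563 kPa.
Initial effective stress: σ'_0 = σ_v − u = 66.85 − 22.563 = 44.287 kPa.
Stress increase at mid-clay by the 2:1 spreading method:
Δσ = qBL/((B+z)(L+z)) = 198×2.4×4.9/((2.4+3.7)(4.9+3.7)) = 44.386 kPa
Final effective stress: σ'_f = 44.287 + 44.386 = 88.673 kPa.
σ'_f = 88.673 > σ'_p = 57.7 kPa, so the stress path crosses the preconsolidation pressure — recompression up to σ'_p, then virgin compression beyond:
S_c = H/(1+e₀)·[C_r·log₁₀(σ'_p/σ'_0) + C_c·log₁₀(σ'_f/σ'_p)]
    = 2.6/2.01 × [0.02×log₁₀(57.7/44.287) + 0.17×log₁₀(88.673/57.7)]
    = 1.2935 × [0.002298 + 0.031725] = 0.04401 m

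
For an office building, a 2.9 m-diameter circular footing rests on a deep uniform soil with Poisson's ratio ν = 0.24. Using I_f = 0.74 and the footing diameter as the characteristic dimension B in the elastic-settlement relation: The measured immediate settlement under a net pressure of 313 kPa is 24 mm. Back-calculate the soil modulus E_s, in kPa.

S_e = q·B·(1−ν²)/E_s · I_f  ⇒  E_s = q·B·(1−ν²)·I_f / S_e.
E_s = 313 × 2.9 × 0.9424 × 0.74 / 0.024 = 26380 kPa

E_s ≈ 26400 kPa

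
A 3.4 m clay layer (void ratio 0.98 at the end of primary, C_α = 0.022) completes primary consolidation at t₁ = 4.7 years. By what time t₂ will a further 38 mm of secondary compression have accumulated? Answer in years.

t₂ ≈ 47.6 years

S_s = C_α·H/(1+e_p)·log₁₀(t₂/t₁) ⇒ log₁₀(t₂/t₁) = S_s·(1+e_p)/(C_α·H).
log₁₀(t₂/t₁) = 0.038 × (1+0.98) / (0.022×3.4) = 1.006
t₂ = t₁ × 10^1.006 = 4.7 × 10.14 = 47.64 years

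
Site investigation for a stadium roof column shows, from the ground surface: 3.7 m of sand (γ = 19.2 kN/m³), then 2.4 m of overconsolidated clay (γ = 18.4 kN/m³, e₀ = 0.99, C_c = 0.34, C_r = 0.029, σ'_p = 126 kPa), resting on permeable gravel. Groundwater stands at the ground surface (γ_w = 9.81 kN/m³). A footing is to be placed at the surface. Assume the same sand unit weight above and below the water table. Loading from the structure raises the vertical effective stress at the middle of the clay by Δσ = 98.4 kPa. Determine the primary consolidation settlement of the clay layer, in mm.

S_c ≈ 38.7 mm

Mid-depth of clay below the ground surface: z = 3.7 + 2.4/2 = 4.9 m.
Total vertical stress at mid-clay: σ_v = 19.2×3.7 + 18.4×1.2 = 93.12 kPa.
Pore pressure: u = 9.81×(4.9 − 0) = 48.069 kPa.
Initial effective stress: σ'_0 = σ_v − u = 93.12 − 48.069 = 45.051 kPa.
Final effective stress: σ'_f = 45.051 + 98.4 = 143.45 kPa.
σ'_f = 143.45 > σ'_p = 126 kPa, so the stress path crosses the preconsolidation pressure — recompression up to σ'_p, then virgin compression beyond:
S_c = H/(1+e₀)·[C_r·log₁₀(σ'_p/σ'_0) + C_c·log₁₀(σ'_f/σ'_p)]
    = 2.4/1.99 × [0.029×log₁₀(126/45.051) + 0.34×log₁₀(143.45/126)]
    = 1.206 × [0.012953 + 0.019152] = 0.03872 m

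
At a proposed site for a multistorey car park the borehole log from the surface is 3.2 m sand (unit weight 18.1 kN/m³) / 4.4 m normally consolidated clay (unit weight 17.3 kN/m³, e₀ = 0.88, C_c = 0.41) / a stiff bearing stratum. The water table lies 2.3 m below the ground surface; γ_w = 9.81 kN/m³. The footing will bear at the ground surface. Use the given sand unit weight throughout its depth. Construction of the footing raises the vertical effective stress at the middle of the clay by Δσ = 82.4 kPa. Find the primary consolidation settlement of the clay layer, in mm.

S_c ≈ 339 mm

Mid-depth of clay below the ground surface: z = 3.2 + 4.4/2 = 5.4 m.
Total vertical stress at mid-clay: σ_v = 18.1×3.2 + 17.3×2.2 = 95.98 kPa.
Pore pressure: u = 9.81×(5.4 − 2.3) = 30.411 kPa.
Initial effective stress: σ'_0 = σ_v − u = 95.98 − 30.411 = 65.569 kPa.
Final effective stress: σ'_f = σ'_0 + Δσ = 65.569 + 82.4 = 147.97 kPa.
Normally consolidated clay, so the full stress increment lies on the virgin compression line:
S_c = C_c·H/(1+e₀)·log₁₀(σ'_f/σ'_0) = 0.41×4.4/(1+0.88)×log₁₀(147.97/65.569)
    = 0.95957 × 0.35348 = 0.3392 m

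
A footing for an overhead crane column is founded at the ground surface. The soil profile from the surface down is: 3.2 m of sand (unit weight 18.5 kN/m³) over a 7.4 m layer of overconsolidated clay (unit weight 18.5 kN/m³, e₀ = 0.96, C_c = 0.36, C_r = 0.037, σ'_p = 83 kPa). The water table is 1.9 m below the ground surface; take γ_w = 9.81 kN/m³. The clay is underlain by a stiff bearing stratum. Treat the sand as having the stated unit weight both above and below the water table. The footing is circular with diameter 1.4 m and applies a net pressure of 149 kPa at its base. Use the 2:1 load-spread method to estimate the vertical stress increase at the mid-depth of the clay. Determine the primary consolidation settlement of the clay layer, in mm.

Mid-depth of clay below the ground surface: z = 3.2 + 7.4/2 = 6.9 m.
Total vertical stress at mid-clay: σ_v = 18.5×3.2 + 18.5×3.7 = 127.65 kPa.
Pore pressure: u = 9.81×(6.9 − 1.9) = 49.05 kPa.
Initial effective stress: σ'_0 = σ_v − u = 127.65 − 49.05 = 78.6 kPa.
Stress increase at mid-clay by the 2:1 spreading method:
Δσ ≈ qD²/(D+z)² = 149×1.4²/(1.4+6.9)² = 4.2392 kPa
Final effective stress: σ'_f = 78.6 + 4.2392 = 82.839 kPa.
σ'_f = 82.839 ≤ σ'_p = 83 kPa, so the clay remains overconsolidated and only the recompression index applies:
S_c = C_r·H/(1+e₀)·log₁₀(σ'_f/σ'_0) = 0.037×7.4/1.96×log₁₀(82.839/78.6)
    = 0.13969 × 0.022812 = 0.003187 m

S_c ≈ 3.19 mm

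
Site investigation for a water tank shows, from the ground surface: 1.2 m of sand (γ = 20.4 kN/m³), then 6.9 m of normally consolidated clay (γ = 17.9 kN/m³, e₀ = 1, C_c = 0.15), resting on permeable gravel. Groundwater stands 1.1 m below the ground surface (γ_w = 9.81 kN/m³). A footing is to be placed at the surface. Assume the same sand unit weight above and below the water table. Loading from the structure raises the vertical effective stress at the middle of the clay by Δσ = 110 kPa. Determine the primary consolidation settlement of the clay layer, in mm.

S_c ≈ 257 mm

Mid-depth of clay below the ground surface: z = 1.2 + 6.9/2 = 4.65 m.
Total vertical stress at mid-clay: σ_v = 20.4×1.2 + 17.9×3.45 = 86.235 kPa.
Pore pressure: u = 9.81×(4.65 − 1.1) = 34.825 kPa.
Initial effective stress: σ'_0 = σ_v − u = 86.235 − 34.825 = 51.41 kPa.
Final effective stress: σ'_f = σ'_0 + Δσ = 51.41 + 110 = 161.41 kPa.
Normally consolidated clay, so the full stress increment lies on the virgin compression line:
S_c = C_c·H/(1+e₀)·log₁₀(σ'_f/σ'_0) = 0.15×6.9/(1+1)×log₁₀(161.41/51.41)
    = 0.5175 × 0.49688 = 0.2571 m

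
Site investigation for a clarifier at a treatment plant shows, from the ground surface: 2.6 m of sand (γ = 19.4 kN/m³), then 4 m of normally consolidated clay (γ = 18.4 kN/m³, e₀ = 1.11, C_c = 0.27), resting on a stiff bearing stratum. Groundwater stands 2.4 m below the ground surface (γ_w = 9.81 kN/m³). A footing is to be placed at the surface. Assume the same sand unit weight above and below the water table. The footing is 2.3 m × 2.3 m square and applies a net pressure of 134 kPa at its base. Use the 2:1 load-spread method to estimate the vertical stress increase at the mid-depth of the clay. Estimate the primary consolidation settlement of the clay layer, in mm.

Mid-depth of clay below the ground surface: z = 2.6 + 4/2 = 4.6 m.
Total vertical stress at mid-clay: σ_v = 19.4×2.6 + 18.4×2 = 87.24 kPa.
Pore pressure: u = 9.81×(4.6 − 2.4) = 21.582 kPa.
Initial effective stress: σ'_0 = σ_v − u = 87.24 − 21.582 = 65.658 kPa.
Stress increase at mid-clay by the 2:1 spreading method:
Δσ = qBL/((B+z)(L+z)) = 134×2.3×2.3/((2.3+4.6)(2.3+4.6)) = 14.889 kPa
Final effective stress: σ'_f = σ'_0 + Δσ = 65.658 + 14.889 = 80.547 kPa.
Normally consolidated clay, so the full stress increment lies on the virgin compression line:
S_c = C_c·H/(1+e₀)·log₁₀(σ'_f/σ'_0) = 0.27×4/(1+1.11)×log₁₀(80.547/65.658)
    = 0.51185 × 0.088762 = 0.04543 m

S_c ≈ 45.4 mm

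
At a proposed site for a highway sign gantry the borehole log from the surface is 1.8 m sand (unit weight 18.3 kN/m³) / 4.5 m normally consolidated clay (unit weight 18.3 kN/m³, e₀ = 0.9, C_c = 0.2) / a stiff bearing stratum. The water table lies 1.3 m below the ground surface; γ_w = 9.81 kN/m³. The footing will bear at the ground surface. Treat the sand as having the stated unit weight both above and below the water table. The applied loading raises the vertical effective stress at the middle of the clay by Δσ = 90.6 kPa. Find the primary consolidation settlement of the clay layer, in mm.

Mid-depth of clay below the ground surface: z = 1.8 + 4.5/2 = 4.05 m.
Total vertical stress at mid-clay: σ_v = 18.3×1.8 + 18.3×2.25 = 74.115 kPa.
Pore pressure: u = 9.81×(4.05 − 1.3) = 26.978 kPa.
Initial effective stress: σ'_0 = σ_v − u = 74.115 − 26.978 = 47.137 kPa.
Final effective stress: σ'_f = σ'_0 + Δσ = 47.137 + 90.6 = 137.74 kPa.
Normally consolidated clay, so the full stress increment lies on the virgin compression line:
S_c = C_c·H/(1+e₀)·log₁₀(σ'_f/σ'_0) = 0.2×4.5/(1+0.9)×log₁₀(137.74/47.137)
    = 0.47368 × 0.4657 = 0.2206 m

S_c ≈ 221 mm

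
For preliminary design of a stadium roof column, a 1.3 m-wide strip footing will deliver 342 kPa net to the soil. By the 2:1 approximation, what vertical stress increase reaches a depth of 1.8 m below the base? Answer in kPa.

Δσ_z ≈ 143 kPa

By the 2:1 method the load spreads at 1 horizontal : 2 vertical, so at depth z the loaded area has grown by z in each plan dimension:
Δσ = qB/(B+z) = 342×1.3/(1.3+1.8) = 143.42 kPa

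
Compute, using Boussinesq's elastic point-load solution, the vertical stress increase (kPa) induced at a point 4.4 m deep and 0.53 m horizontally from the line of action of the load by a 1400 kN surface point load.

Δσ_z ≈ 33.3 kPa

Boussinesq vertical stress below a point load on an elastic half-space:
Δσ_z = 3P/(2πz²) · [1 + (r/z)²]^(−5/2)
r/z = 0.53/4.4 = 0.12045; [1+(r/z)²]^(−5/2) = 0.96463.
Δσ_z = 3×1400/(2π×4.4²) × 0.96463 = 34.527 × 0.96463 = 33.31 kPa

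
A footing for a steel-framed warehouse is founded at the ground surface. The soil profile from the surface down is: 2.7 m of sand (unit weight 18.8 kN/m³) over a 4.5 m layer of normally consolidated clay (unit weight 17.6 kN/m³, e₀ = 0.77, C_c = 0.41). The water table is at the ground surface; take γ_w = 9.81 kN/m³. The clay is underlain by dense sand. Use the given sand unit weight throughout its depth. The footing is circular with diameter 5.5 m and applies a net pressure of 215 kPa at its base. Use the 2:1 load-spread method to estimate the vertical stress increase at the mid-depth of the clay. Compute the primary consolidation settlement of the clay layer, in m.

S_c ≈ 0.401 m

Mid-depth of clay below the ground surface: z = 2.7 + 4.5/2 = 4.95 m.
Total vertical stress at mid-clay: σ_v = 18.8×2.7 + 17.6×2.25 = 90.36 kPa.
Pore pressure: u = 9.81×(4.95 − 0) = 48.56 kPa.
Initial effective stress: σ'_0 = σ_v − u = 90.36 − 48.56 = 41.8 kPa.
Stress increase at mid-clay by the 2:1 spreading method:
Δσ ≈ qD²/(D+z)² = 215×5.5²/(5.5+4.95)² = 59.557 kPa
Final effective stress: σ'_f = σ'_0 + Δσ = 41.8 + 59.557 = 101.36 kPa.
Normally consolidated clay, so the full stress increment lies on the virgin compression line:
S_c = C_c·H/(1+e₀)·log₁₀(σ'_f/σ'_0) = 0.41×4.5/(1+0.77)×log₁₀(101.36/41.8)
    = 1.0424 × 0.38469 = 0.401 m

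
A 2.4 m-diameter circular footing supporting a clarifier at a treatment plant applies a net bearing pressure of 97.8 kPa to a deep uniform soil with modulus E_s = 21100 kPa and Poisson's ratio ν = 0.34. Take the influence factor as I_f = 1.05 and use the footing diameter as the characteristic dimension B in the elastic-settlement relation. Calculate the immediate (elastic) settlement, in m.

S_e ≈ 0.0103 m

Immediate (elastic) settlement: S_e = q·B·(1−ν²)/E_s · I_f.
S_e = 97.8 × 2.4 × (1 − 0.34²) / 21100 × 1.05
    = 97.8 × 2.4 × 0.8844 / 21100 × 1.05
    = 0.01033 m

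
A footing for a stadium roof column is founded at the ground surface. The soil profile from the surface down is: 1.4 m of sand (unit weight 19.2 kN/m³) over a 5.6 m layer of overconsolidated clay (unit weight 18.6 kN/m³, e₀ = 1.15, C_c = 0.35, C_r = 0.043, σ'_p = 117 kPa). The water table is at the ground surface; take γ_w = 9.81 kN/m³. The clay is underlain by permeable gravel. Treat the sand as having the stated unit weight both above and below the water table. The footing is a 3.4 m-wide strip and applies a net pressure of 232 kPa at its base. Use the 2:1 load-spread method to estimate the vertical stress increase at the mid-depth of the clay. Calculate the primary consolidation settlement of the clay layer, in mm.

S_c ≈ 130 mm

Mid-depth of clay below the ground surface: z = 1.4 + 5.6/2 = 4.2 m.
Total vertical stress at mid-clay: σ_v = 19.2×1.4 + 18.6×2.8 = 78.96 kPa.
Pore pressure: u = 9.81×(4.2 − 0) = 41.202 kPa.
Initial effective stress: σ'_0 = σ_v − u = 78.96 − 41.202 = 37.758 kPa.
Stress increase at mid-clay by the 2:1 spreading method:
Δσ = qB/(B+z) = 232×3.4/(3.4+4.2) = 103.79 kPa
Final effective stress: σ'_f = 37.758 + 103.79 = 141.55 kPa.
σ'_f = 141.55 > σ'_p = 117 kPa, so the stress path crosses the preconsolidation pressure — recompression up to σ'_p, then virgin compression beyond:
S_c = H/(1+e₀)·[C_r·log₁₀(σ'_p/σ'_0) + C_c·log₁₀(σ'_f/σ'_p)]
    = 5.6/2.15 × [0.043×log₁₀(117/37.758) + 0.35×log₁₀(141.55/117)]
    = 2.6047 × [0.021121 + 0.028953] = 0.1304 m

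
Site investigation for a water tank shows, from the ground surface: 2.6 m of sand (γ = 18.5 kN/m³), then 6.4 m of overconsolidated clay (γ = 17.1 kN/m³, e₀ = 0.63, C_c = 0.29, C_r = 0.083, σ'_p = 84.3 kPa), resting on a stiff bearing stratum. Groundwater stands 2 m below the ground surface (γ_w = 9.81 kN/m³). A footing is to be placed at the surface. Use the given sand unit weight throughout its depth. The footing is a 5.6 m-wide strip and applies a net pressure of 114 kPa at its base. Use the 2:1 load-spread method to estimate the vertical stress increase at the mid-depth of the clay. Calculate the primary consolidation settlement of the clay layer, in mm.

Mid-depth of clay below the ground surface: z = 2.6 + 6.4/2 = 5.8 m.
Total vertical stress at mid-clay: σ_v = 18.5×2.6 + 17.1×3.2 = 102.82 kPa.
Pore pressure: u = 9.81×(5.8 − 2) = 37.278 kPa.
Initial effective stress: σ'_0 = σ_v − u = 102.82 − 37.278 = 65.542 kPa.
Stress increase at mid-clay by the 2:1 spreading method:
Δσ = qB/(B+z) = 114×5.6/(5.6+5.8) = 56 kPa
Final effective stress: σ'_f = 65.542 + 56 = 121.54 kPa.
σ'_f = 121.54 > σ'_p = 84.3 kPa, so the stress path crosses the preconsolidation pressure — recompression up to σ'_p, then virgin compression beyond:
S_c = H/(1+e₀)·[C_r·log₁₀(σ'_p/σ'_0) + C_c·log₁₀(σ'_f/σ'_p)]
    = 6.4/1.63 × [0.083×log₁₀(84.3/65.542) + 0.29×log₁₀(121.54/84.3)]
    = 3.9264 × [0.0090726 + 0.046079] = 0.2165 m

S_c ≈ 217 mm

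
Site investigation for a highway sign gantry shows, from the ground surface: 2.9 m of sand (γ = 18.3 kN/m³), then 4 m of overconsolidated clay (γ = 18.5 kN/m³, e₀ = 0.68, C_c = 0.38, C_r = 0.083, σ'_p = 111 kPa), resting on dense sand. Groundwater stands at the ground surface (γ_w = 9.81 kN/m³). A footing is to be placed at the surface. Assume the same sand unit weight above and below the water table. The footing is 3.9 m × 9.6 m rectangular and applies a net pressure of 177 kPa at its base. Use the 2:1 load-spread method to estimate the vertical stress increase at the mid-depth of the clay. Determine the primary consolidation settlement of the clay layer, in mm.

Mid-depth of clay below the ground surface: z = 2.9 + 4/2 = 4.9 m.
Total vertical stress at mid-clay: σ_v = 18.3×2.9 + 18.5×2 = 90.07 kPa.
Pore pressure: u = 9.81×(4.9 − 0) = 48.069 kPa.
Initial effective stress: σ'_0 = σ_v − u = 90.07 − 48.069 = 42.001 kPa.
Stress increase at mid-clay by the 2:1 spreading method:
Δσ = qBL/((B+z)(L+z)) = 177×3.9×9.6/((3.9+4.9)(9.6+4.9)) = 51.935 kPa
Final effective stress: σ'_f = 42.001 + 51.935 = 93.936 kPa.
σ'_f = 93.936 ≤ σ'_p = 111 kPa, so the clay remains overconsolidated and only the recompression index applies:
S_c = C_r·H/(1+e₀)·log₁₀(σ'_f/σ'_0) = 0.083×4/1.68×log₁₀(93.936/42.001)
    = 0.19762 × 0.34957 = 0.06908 m

S_c ≈ 69.1 mm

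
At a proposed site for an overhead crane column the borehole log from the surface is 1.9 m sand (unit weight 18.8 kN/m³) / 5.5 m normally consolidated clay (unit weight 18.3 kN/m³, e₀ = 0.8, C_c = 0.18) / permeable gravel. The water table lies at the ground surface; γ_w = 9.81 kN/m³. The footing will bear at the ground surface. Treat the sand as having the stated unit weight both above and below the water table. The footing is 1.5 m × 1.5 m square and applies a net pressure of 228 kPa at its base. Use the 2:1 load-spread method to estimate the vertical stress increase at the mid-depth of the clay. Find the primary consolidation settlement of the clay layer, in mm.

Mid-depth of clay below the ground surface: z = 1.9 + 5.5/2 = 4.65 m.
Total vertical stress at mid-clay: σ_v = 18.8×1.9 + 18.3×2.75 = 86.045 kPa.
Pore pressure: u = 9.81×(4.65 − 0) = 45.617 kPa.
Initial effective stress: σ'_0 = σ_v − u = 86.045 − 45.617 = 40.428 kPa.
Stress increase at mid-clay by the 2:1 spreading method:
Δσ = qBL/((B+z)(L+z)) = 228×1.5×1.5/((1.5+4.65)(1.5+4.65)) = 13.563 kPa
Final effective stress: σ'_f = σ'_0 + Δσ = 40.428 + 13.563 = 53.991 kPa.
Normally consolidated clay, so the full stress increment lies on the virgin compression line:
S_c = C_c·H/(1+e₀)·log₁₀(σ'_f/σ'_0) = 0.18×5.5/(1+0.8)×log₁₀(53.991/40.428)
    = 0.55 × 0.12564 = 0.0691 m

S_c ≈ 69.1 mm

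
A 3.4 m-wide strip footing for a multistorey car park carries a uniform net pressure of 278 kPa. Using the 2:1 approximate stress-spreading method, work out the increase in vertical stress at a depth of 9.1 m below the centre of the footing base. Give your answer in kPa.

By the 2:1 method the load spreads at 1 horizontal : 2 vertical, so at depth z the loaded area has grown by z in each plan dimension:
Δσ = qB/(B+z) = 278×3.4/(3.4+9.1) = 75.616 kPa

Δσ_z ≈ 75.6 kPa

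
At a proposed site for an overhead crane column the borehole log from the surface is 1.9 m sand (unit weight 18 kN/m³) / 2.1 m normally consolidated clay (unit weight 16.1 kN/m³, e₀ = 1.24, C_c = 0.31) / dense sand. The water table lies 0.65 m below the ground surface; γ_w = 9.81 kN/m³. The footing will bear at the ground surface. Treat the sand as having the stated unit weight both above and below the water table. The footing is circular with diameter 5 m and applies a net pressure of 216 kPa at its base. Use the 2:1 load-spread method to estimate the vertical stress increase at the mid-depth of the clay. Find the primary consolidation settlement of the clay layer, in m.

Mid-depth of clay below the ground surface: z = 1.9 + 2.1/2 = 2.95 m.
Total vertical stress at mid-clay: σ_v = 18×1.9 + 16.1×1.05 = 51.105 kPa.
Pore pressure: u = 9.81×(2.95 − 0.65) = 22.563 kPa.
Initial effective stress: σ'_0 = σ_v − u = 51.105 − 22.563 = 28.542 kPa.
Stress increase at mid-clay by the 2:1 spreading method:
Δσ ≈ qD²/(D+z)² = 216×5²/(5+2.95)² = 85.44 kPa
Final effective stress: σ'_f = σ'_0 + Δσ = 28.542 + 85.44 = 113.98 kPa.
Normally consolidated clay, so the full stress increment lies on the virgin compression line:
S_c = C_c·H/(1+e₀)·log₁₀(σ'_f/σ'_0) = 0.31×2.1/(1+1.24)×log₁₀(113.98/28.542)
    = 0.29062 × 0.60134 = 0.1748 m

S_c ≈ 0.175 m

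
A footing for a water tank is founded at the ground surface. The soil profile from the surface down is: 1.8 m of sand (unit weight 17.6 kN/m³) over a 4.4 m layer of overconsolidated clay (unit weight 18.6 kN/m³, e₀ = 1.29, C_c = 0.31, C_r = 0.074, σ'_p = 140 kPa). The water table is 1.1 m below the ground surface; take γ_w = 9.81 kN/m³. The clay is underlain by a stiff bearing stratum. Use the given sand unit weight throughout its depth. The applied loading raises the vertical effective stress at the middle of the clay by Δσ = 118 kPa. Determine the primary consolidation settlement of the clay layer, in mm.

S_c ≈ 109 mm

Mid-depth of clay below the ground surface: z = 1.8 + 4.4/2 = 4 m.
Total vertical stress at mid-clay: σ_v = 17.6×1.8 + 18.6×2.2 = 72.6 kPa.
Pore pressure: u = 9.81×(4 − 1.1) = 28.449 kPa.
Initial effective stress: σ'_0 = σ_v − u = 72.6 − 28.449 = 44.151 kPa.
Final effective stress: σ'_f = 44.151 + 118 = 162.15 kPa.
σ'_f = 162.15 > σ'_p = 140 kPa, so the stress path crosses the preconsolidation pressure — recompression up to σ'_p, then virgin compression beyond:
S_c = H/(1+e₀)·[C_r·log₁₀(σ'_p/σ'_0) + C_c·log₁₀(σ'_f/σ'_p)]
    = 4.4/2.29 × [0.074×log₁₀(140/44.151) + 0.31×log₁₀(162.15/140)]
    = 1.9214 × [0.037088 + 0.019775] = 0.1093 m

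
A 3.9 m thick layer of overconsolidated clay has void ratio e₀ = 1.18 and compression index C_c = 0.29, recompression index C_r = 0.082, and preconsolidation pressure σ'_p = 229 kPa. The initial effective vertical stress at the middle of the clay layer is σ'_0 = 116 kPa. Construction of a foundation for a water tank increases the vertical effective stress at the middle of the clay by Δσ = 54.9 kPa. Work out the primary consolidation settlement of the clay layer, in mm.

Final effective stress: σ'_f = 116 + 54.9 = 170.9 kPa.
σ'_f = 170.9 ≤ σ'_p = 229 kPa, so the clay remains overconsolidated and only the recompression index applies:
S_c = C_r·H/(1+e₀)·log₁₀(σ'_f/σ'_0) = 0.082×3.9/2.18×log₁₀(170.9/116)
    = 0.1467 × 0.16828 = 0.02469 m

S_c ≈ 24.7 mm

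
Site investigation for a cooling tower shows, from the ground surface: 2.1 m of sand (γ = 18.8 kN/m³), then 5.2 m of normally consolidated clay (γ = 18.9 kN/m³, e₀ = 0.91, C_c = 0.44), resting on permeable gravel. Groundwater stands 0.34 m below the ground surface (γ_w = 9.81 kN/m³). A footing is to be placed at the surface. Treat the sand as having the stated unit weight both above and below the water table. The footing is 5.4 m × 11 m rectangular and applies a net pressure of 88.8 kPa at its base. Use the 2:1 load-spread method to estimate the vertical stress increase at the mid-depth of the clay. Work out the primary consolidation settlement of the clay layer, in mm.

Mid-depth of clay below the ground surface: z = 2.1 + 5.2/2 = 4.7 m.
Total vertical stress at mid-clay: σ_v = 18.8×2.1 + 18.9×2.6 = 88.62 kPa.
Pore pressure: u = 9.81×(4.7 − 0.34) = 42.772 kPa.
Initial effective stress: σ'_0 = σ_v − u = 88.62 − 42.772 = 45.848 kPa.
Stress increase at mid-clay by the 2:1 spreading method:
Δσ = qBL/((B+z)(L+z)) = 88.8×5.4×11/((5.4+4.7)(11+4.7)) = 33.264 kPa
Final effective stress: σ'_f = σ'_0 + Δσ = 45.848 + 33.264 = 79.112 kPa.
Normally consolidated clay, so the full stress increment lies on the virgin compression line:
S_c = C_c·H/(1+e₀)·log₁₀(σ'_f/σ'_0) = 0.44×5.2/(1+0.91)×log₁₀(79.112/45.848)
    = 1.1979 × 0.23692 = 0.2838 m

S_c ≈ 284 mm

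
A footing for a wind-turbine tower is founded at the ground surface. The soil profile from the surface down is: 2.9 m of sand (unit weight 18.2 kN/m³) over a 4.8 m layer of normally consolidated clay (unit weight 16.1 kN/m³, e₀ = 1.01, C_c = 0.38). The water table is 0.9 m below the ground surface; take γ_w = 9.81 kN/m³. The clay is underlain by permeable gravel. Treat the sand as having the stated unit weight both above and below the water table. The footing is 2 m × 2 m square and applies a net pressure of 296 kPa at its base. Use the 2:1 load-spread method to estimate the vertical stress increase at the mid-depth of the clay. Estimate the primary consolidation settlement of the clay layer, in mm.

S_c ≈ 149 mm

Mid-depth of clay below the ground surface: z = 2.9 + 4.8/2 = 5.3 m.
Total vertical stress at mid-clay: σ_v = 18.2×2.9 + 16.1×2.4 = 91.42 kPa.
Pore pressure: u = 9.81×(5.3 − 0.9) = 43.164 kPa.
Initial effective stress: σ'_0 = σ_v − u = 91.42 − 43.164 = 48.256 kPa.
Stress increase at mid-clay by the 2:1 spreading method:
Δσ = qBL/((B+z)(L+z)) = 296×2×2/((2+5.3)(2+5.3)) = 22.218 kPa
Final effective stress: σ'_f = σ'_0 + Δσ = 48.256 + 22.218 = 70.474 kPa.
Normally consolidated clay, so the full stress increment lies on the virgin compression line:
S_c = C_c·H/(1+e₀)·log₁₀(σ'_f/σ'_0) = 0.38×4.8/(1+1.01)×log₁₀(70.474/48.256)
    = 0.90746 × 0.16448 = 0.1493 m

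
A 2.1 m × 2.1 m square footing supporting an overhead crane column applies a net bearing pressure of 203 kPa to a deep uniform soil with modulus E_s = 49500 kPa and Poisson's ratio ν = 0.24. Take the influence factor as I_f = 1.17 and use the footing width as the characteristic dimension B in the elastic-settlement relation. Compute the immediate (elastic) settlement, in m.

Immediate (elastic) settlement: S_e = q·B·(1−ν²)/E_s · I_f.
S_e = 203 × 2.1 × (1 − 0.24²) / 49500 × 1.17
    = 203 × 2.1 × 0.9424 / 49500 × 1.17
    = 0.009496 m

S_e ≈ 0.0095 m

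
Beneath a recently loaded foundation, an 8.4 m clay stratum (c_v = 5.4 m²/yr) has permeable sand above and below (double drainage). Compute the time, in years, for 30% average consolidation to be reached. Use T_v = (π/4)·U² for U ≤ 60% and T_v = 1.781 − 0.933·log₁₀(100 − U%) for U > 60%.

Drainage path length: H_d = H/2 = 4.2 m (double drainage).
U ≤ 60%: T_v = (π/4)·U² = (π/4)×0.3² = 0.070686.
t = T_v·H_d²/c_v = 0.070686×4.2²/5.4 = 0.2309 years.

t ≈ 0.231 years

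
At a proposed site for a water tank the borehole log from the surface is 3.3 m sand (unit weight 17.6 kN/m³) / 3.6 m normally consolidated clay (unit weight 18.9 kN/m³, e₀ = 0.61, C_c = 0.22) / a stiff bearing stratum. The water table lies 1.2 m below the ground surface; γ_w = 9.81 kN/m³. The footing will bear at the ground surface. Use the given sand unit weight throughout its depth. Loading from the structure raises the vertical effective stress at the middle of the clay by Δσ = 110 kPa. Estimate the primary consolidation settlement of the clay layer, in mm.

S_c ≈ 238 mm

Mid-depth of clay below the ground surface: z = 3.3 + 3.6/2 = 5.1 m.
Total vertical stress at mid-clay: σ_v = 17.6×3.3 + 18.9×1.8 = 92.1 kPa.
Pore pressure: u = 9.81×(5.1 − 1.2) = 38.259 kPa.
Initial effective stress: σ'_0 = σ_v − u = 92.1 − 38.259 = 53.841 kPa.
Final effective stress: σ'_f = σ'_0 + Δσ = 53.841 + 110 = 163.84 kPa.
Normally consolidated clay, so the full stress increment lies on the virgin compression line:
S_c = C_c·H/(1+e₀)·log₁₀(σ'_f/σ'_0) = 0.22×3.6/(1+0.61)×log₁₀(163.84/53.841)
    = 0.49193 × 0.48331 = 0.2378 m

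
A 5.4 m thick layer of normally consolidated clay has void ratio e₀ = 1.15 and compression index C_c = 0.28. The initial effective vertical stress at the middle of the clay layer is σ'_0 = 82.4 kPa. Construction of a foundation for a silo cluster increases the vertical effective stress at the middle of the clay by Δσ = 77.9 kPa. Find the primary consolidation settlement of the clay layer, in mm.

Final effective stress: σ'_f = σ'_0 + Δσ = 82.4 + 77.9 = 160.3 kPa.
Normally consolidated clay, so the full stress increment lies on the virgin compression line:
S_c = C_c·H/(1+e₀)·log₁₀(σ'_f/σ'_0) = 0.28×5.4/(1+1.15)×log₁₀(160.3/82.4)
    = 0.70326 × 0.28901 = 0.2032 m

S_c ≈ 203 mm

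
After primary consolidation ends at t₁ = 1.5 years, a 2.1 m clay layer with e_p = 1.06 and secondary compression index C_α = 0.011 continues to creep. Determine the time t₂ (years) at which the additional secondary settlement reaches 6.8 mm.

t₂ ≈ 6.06 years

S_s = C_α·H/(1+e_p)·log₁₀(t₂/t₁) ⇒ log₁₀(t₂/t₁) = S_s·(1+e_p)/(C_α·H).
log₁₀(t₂/t₁) = 0.0068 × (1+1.06) / (0.011×2.1) = 0.6064
t₂ = t₁ × 10^0.6064 = 1.5 × 4.04 = 6.06 years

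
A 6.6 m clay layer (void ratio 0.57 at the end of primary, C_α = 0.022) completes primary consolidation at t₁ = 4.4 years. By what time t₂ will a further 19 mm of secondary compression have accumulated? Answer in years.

t₂ ≈ 7.06 years

S_s = C_α·H/(1+e_p)·log₁₀(t₂/t₁) ⇒ log₁₀(t₂/t₁) = S_s·(1+e_p)/(C_α·H).
log₁₀(t₂/t₁) = 0.019 × (1+0.57) / (0.022×6.6) = 0.2054
t₂ = t₁ × 10^0.2054 = 4.4 × 1.605 = 7.061 years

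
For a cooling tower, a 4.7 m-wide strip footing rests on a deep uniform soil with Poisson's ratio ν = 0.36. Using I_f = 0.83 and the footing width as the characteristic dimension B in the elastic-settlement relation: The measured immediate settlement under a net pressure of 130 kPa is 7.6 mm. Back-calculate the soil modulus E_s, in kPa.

S_e = q·B·(1−ν²)/E_s · I_f  ⇒  E_s = q·B·(1−ν²)·I_f / S_e.
E_s = 130 × 4.7 × 0.8704 × 0.83 / 0.0076 = 58080 kPa

E_s ≈ 58100 kPa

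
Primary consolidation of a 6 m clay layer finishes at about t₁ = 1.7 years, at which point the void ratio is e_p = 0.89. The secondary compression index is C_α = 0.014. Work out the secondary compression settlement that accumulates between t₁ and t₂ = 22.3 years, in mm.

Secondary compression: S_s = C_α·H/(1+e_p)·log₁₀(t₂/t₁)
S_s = 0.014×6/(1+0.89)×log₁₀(22.3/1.7)
    = 0.04444 × 1.118 = 0.04968 m

S_s ≈ 49.7 mm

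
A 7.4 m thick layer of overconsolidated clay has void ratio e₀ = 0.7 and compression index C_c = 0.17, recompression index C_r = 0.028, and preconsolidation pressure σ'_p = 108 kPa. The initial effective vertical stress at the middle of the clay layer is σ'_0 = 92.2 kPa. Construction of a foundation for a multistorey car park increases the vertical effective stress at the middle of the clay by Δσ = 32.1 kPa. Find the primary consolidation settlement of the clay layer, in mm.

Final effective stress: σ'_f = 92.2 + 32.1 = 124.3 kPa.
σ'_f = 124.3 > σ'_p = 108 kPa, so the stress path crosses the preconsolidation pressure — recompression up to σ'_p, then virgin compression beyond:
S_c = H/(1+e₀)·[C_r·log₁₀(σ'_p/σ'_0) + C_c·log₁₀(σ'_f/σ'_p)]
    = 7.4/1.7 × [0.028×log₁₀(108/92.2) + 0.17×log₁₀(124.3/108)]
    = 4.3529 × [0.0019234 + 0.010378] = 0.05355 m

S_c ≈ 53.5 mm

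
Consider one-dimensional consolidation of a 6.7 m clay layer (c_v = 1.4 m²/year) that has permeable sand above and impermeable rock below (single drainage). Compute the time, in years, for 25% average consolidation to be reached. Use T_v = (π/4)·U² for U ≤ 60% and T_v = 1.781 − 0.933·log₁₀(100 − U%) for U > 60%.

Drainage path length: H_d = H = 6.7 m (single drainage).
U ≤ 60%: T_v = (π/4)·U² = (π/4)×0.25² = 0.049087.
t = T_v·H_d²/c_v = 0.049087×6.7²/1.4 = 1.574 years.

t ≈ 1.57 years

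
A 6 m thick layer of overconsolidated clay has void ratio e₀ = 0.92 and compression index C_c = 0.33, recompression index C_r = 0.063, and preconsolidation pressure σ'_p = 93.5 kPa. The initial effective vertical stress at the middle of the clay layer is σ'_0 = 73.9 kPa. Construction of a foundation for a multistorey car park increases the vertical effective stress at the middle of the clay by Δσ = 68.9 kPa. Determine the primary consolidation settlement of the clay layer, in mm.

S_c ≈ 210 mm

Final effective stress: σ'_f = 73.9 + 68.9 = 142.8 kPa.
σ'_f = 142.8 > σ'_p = 93.5 kPa, so the stress path crosses the preconsolidation pressure — recompression up to σ'_p, then virgin compression beyond:
S_c = H/(1+e₀)·[C_r·log₁₀(σ'_p/σ'_0) + C_c·log₁₀(σ'_f/σ'_p)]
    = 6/1.92 × [0.063×log₁₀(93.5/73.9) + 0.33×log₁₀(142.8/93.5)]
    = 3.125 × [0.0064365 + 0.060692] = 0.2098 m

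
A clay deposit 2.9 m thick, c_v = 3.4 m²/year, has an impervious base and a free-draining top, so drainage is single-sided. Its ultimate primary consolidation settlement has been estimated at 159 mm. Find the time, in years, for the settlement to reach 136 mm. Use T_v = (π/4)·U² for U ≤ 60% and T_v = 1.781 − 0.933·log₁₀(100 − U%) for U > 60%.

Drainage path length: H_d = H = 2.9 m (single drainage).
U = S(t)/S_ult = 136/159 = 0.8553.
U > 60%: T_v = 1.781 − 0.933·log₁₀(100 − 85.535) = 0.69841.
t = T_v·H_d²/c_v = 0.69841×2.9²/3.4 = 1.728 years.

t ≈ 1.73 years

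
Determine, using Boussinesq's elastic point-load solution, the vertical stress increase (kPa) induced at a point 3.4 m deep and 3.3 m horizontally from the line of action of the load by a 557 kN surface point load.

Δσ_z ≈ 4.38 kPa

Boussinesq vertical stress below a point load on an elastic half-space:
Δσ_z = 3P/(2πz²) · [1 + (r/z)²]^(−5/2)
r/z = 3.3/3.4 = 0.97059; [1+(r/z)²]^(−5/2) = 0.19026.
Δσ_z = 3×557/(2π×3.4²) × 0.19026 = 23.006 × 0.19026 = 4.377 kPa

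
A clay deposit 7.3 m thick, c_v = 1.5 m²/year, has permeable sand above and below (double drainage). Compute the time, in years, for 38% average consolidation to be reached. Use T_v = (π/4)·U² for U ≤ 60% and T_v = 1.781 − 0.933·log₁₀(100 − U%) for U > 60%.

Drainage path length: H_d = H/2 = 3.65 m (double drainage).
U ≤ 60%: T_v = (π/4)·U² = (π/4)×0.38² = 0.11341.
t = T_v·H_d²/c_v = 0.11341×3.65²/1.5 = 1.007 years.

t ≈ 1.01 years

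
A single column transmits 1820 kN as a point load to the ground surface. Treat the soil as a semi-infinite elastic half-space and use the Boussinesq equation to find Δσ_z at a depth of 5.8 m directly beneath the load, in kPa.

Boussinesq vertical stress below a point load on an elastic half-space:
Δσ_z = 3P/(2πz²) · [1 + (r/z)²]^(−5/2)
r/z = 0/5.8 = 0; [1+(r/z)²]^(−5/2) = 1.
Δσ_z = 3×1820/(2π×5.8²) × 1 = 25.832 × 1 = 25.83 kPa

Δσ_z ≈ 25.8 kPa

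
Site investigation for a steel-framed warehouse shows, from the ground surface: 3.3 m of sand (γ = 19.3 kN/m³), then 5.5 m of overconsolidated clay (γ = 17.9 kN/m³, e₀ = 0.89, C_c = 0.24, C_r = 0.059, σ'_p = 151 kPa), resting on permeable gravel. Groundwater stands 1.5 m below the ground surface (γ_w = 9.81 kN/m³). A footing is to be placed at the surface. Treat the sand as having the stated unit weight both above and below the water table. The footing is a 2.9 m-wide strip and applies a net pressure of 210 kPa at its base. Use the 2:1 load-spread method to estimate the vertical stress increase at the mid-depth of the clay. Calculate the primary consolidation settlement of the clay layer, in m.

S_c ≈ 0.0516 m

Mid-depth of clay below the ground surface: z = 3.3 + 5.5/2 = 6.05 m.
Total vertical stress at mid-clay: σ_v = 19.3×3.3 + 17.9×2.75 = 112.91 kPa.
Pore pressure: u = 9.81×(6.05 − 1.5) = 44.636 kPa.
Initial effective stress: σ'_0 = σ_v − u = 112.91 − 44.636 = 68.274 kPa.
Stress increase at mid-clay by the 2:1 spreading method:
Δσ = qB/(B+z) = 210×2.9/(2.9+6.05) = 68.045 kPa
Final effective stress: σ'_f = 68.274 + 68.045 = 136.32 kPa.
σ'_f = 136.32 ≤ σ'_p = 151 kPa, so the clay remains overconsolidated and only the recompression index applies:
S_c = C_r·H/(1+e₀)·log₁₀(σ'_f/σ'_0) = 0.059×5.5/1.89×log₁₀(136.32/68.274)
    = 0.1717 × 0.3003 = 0.05156 m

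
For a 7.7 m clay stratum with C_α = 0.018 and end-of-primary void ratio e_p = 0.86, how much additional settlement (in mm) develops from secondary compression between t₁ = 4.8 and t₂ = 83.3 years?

Secondary compression: S_s = C_α·H/(1+e_p)·log₁₀(t₂/t₁)
S_s = 0.018×7.7/(1+0.86)×log₁₀(83.3/4.8)
    = 0.07452 × 1.239 = 0.09236 m

S_s ≈ 92.4 mm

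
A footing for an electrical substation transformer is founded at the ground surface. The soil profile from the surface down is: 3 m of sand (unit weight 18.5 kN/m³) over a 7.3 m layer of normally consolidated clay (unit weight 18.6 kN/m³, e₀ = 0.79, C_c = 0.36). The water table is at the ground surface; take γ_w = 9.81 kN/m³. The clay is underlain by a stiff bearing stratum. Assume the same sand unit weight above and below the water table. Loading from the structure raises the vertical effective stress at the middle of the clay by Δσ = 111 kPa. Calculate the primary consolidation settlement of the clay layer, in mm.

Mid-depth of clay below the ground surface: z = 3 + 7.3/2 = 6.65 m.
Total vertical stress at mid-clay: σ_v = 18.5×3 + 18.6×3.65 = 123.39 kPa.
Pore pressure: u = 9.81×(6.65 − 0) = 65.237 kPa.
Initial effective stress: σ'_0 = σ_v − u = 123.39 − 65.237 = 58.153 kPa.
Final effective stress: σ'_f = σ'_0 + Δσ = 58.153 + 111 = 169.15 kPa.
Normally consolidated clay, so the full stress increment lies on the virgin compression line:
S_c = C_c·H/(1+e₀)·log₁₀(σ'_f/σ'_0) = 0.36×7.3/(1+0.79)×log₁₀(169.15/58.153)
    = 1.4682 × 0.4637 = 0.6808 m

S_c ≈ 681 mm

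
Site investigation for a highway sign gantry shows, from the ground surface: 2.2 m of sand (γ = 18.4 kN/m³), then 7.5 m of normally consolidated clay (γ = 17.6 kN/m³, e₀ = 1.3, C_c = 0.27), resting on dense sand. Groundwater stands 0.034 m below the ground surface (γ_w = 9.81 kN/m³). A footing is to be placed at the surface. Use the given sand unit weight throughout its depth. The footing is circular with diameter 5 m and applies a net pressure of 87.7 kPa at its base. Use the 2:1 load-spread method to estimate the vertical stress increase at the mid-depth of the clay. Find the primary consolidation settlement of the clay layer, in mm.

S_c ≈ 122 mm

Mid-depth of clay below the ground surface: z = 2.2 + 7.5/2 = 5.95 m.
Total vertical stress at mid-clay: σ_v = 18.4×2.2 + 17.6×3.75 = 106.48 kPa.
Pore pressure: u = 9.81×(5.95 − 0.034) = 58.036 kPa.
Initial effective stress: σ'_0 = σ_v − u = 106.48 − 58.036 = 48.444 kPa.
Stress increase at mid-clay by the 2:1 spreading method:
Δσ ≈ qD²/(D+z)² = 87.7×5²/(5+5.95)² = 18.286 kPa
Final effective stress: σ'_f = σ'_0 + Δσ = 48.444 + 18.286 = 66.73 kPa.
Normally consolidated clay, so the full stress increment lies on the virgin compression line:
S_c = C_c·H/(1+e₀)·log₁₀(σ'_f/σ'_0) = 0.27×7.5/(1+1.3)×log₁₀(66.73/48.444)
    = 0.88043 × 0.13908 = 0.1225 m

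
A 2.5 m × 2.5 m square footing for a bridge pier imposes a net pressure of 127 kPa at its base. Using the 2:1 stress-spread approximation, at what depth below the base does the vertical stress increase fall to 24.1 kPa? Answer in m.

z ≈ 3.24 m

2:1 spreading — at depth z the loaded area has grown by z in each plan dimension:
qB²/(B+z)² = Δσ_z ⇒ z = B(√(q/Δσ_z) − 1) = 2.5×(√(127/24.1) − 1) = 3.239 m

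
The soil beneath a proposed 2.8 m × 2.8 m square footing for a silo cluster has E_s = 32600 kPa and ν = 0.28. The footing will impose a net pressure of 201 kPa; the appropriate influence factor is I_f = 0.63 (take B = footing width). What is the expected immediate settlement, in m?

Immediate (elastic) settlement: S_e = q·B·(1−ν²)/E_s · I_f.
S_e = 201 × 2.8 × (1 − 0.28²) / 32600 × 0.63
    = 201 × 2.8 × 0.9216 / 32600 × 0.63
    = 0.01002 m

S_e ≈ 0.01 m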